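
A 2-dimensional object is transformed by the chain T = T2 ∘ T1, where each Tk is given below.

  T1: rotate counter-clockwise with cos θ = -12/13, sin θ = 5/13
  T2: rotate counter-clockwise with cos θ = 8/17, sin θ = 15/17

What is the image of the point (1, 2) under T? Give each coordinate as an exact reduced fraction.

T1 rotate counter-clockwise with cos θ = -12/13, sin θ = 5/13: (1, 2) → (-22/13, -19/13)
T2 rotate counter-clockwise with cos θ = 8/17, sin θ = 15/17: (-22/13, -19/13) → (109/221, -482/221)

T(p) = (109/221, -482/221)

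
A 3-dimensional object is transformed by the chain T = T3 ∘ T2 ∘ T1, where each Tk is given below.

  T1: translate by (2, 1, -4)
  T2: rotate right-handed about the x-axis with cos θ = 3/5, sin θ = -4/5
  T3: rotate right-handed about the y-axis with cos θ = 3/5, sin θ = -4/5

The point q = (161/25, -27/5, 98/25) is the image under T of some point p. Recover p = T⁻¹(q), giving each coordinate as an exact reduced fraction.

p = (5, -2, -2)

T1 = [1 0 0 2; 0 1 0 1; 0 0 1 -4; 0 0 0 1]
T2·T1 = [1 0 0 2; 0 3/5 4/5 -13/5; 0 -4/5 3/5 -16/5; 0 0 0 1]
T3·…·T1 = [3/5 16/25 -12/25 94/25; 0 3/5 4/5 -13/5; 4/5 -12/25 9/25 -8/25; 0 0 0 1]
det M = 1; M⁻¹ = [3/5 0 4/5 -2; 16/25 3/5 -12/25 -1; -12/25 4/5 9/25 4; 0 0 0 1]
M⁻¹ · (161/25, -27/5, 98/25)ᵀ = (5, -2, -2)ᵀ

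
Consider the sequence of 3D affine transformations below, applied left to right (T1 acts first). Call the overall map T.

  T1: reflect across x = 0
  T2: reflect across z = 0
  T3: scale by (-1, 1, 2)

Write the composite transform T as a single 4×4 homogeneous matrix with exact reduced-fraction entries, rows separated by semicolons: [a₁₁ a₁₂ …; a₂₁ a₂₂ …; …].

T1 = [-1 0 0 0; 0 1 0 0; 0 0 1 0; 0 0 0 1]
T2·T1 = [-1 0 0 0; 0 1 0 0; 0 0 -1 0; 0 0 0 1]
T3·…·T1 = [1 0 0 0; 0 1 0 0; 0 0 -2 0; 0 0 0 1]

T = [1 0 0 0; 0 1 0 0; 0 0 -2 0; 0 0 0 1]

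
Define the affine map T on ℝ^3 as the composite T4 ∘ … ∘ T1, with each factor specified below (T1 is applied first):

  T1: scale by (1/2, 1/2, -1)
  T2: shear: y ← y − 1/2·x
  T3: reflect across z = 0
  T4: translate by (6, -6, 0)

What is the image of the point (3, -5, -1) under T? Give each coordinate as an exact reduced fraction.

T1 scale by (1/2, 1/2, -1): (3, -5, -1) → (3/2, -5/2, 1)
T2 shear: y ← y − 1/2·x: (3/2, -5/2, 1) → (3/2, -13/4, 1)
T3 reflect across z = 0: (3/2, -13/4, 1) → (3/2, -13/4, -1)
T4 translate by (6, -6, 0): (3/2, -13/4, -1) → (15/2, -37/4, -1)

T(p) = (15/2, -37/4, -1)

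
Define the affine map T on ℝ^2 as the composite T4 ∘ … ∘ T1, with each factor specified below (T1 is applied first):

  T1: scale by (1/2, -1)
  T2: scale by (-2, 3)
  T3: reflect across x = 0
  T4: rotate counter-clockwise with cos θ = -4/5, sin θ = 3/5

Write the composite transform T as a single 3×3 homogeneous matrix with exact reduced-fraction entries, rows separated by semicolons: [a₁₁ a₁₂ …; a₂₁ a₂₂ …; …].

T = [-4/5 9/5 0; 3/5 12/5 0; 0 0 1]

T1 = [1/2 0 0; 0 -1 0; 0 0 1]
T2·T1 = [-1 0 0; 0 -3 0; 0 0 1]
T3·…·T1 = [1 0 0; 0 -3 0; 0 0 1]
T4·…·T1 = [-4/5 9/5 0; 3/5 12/5 0; 0 0 1]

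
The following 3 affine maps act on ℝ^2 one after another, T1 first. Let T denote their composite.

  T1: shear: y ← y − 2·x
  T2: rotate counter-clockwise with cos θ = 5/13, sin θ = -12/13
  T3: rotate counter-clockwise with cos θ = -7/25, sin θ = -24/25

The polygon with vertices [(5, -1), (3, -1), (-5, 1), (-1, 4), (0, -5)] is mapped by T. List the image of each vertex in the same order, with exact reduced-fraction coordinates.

image vertices: (-2011/325, 3373/325), (-1221/325, 2153/325), (2011/325, -3373/325), (539/325, -1902/325), (-36/65, 323/65)

T1 shear: y ← y − 2·x: (5, -1) → (5, -11); (3, -1) → (3, -7); (-5, 1) → (-5, 11); (-1, 4) → (-1, 6); (0, -5) → (0, -5)
T2 rotate counter-clockwise with cos θ = 5/13, sin θ = -12/13: (5, -11) → (-107/13, -115/13); (3, -7) → (-69/13, -71/13); (-5, 11) → (107/13, 115/13); (-1, 6) → (67/13, 42/13); (0, -5) → (-60/13, -25/13)
T3 rotate counter-clockwise with cos θ = -7/25, sin θ = -24/25: (-107/13, -115/13) → (-2011/325, 3373/325); (-69/13, -71/13) → (-1221/325, 2153/325); (107/13, 115/13) → (2011/325, -3373/325); (67/13, 42/13) → (539/325, -1902/325); (-60/13, -25/13) → (-36/65, 323/65)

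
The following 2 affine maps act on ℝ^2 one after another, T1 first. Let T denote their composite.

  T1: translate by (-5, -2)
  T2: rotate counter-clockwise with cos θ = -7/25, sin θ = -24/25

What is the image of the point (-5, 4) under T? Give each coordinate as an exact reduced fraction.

T(p) = (118/25, 226/25)

T1 translate by (-5, -2): (-5, 4) → (-10, 2)
T2 rotate counter-clockwise with cos θ = -7/25, sin θ = -24/25: (-10, 2) → (118/25, 226/25)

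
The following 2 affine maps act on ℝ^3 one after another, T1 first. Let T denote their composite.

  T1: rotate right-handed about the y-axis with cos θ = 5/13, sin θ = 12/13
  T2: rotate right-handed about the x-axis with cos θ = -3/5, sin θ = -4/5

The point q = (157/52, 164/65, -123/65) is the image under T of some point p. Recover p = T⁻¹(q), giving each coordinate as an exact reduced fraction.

p = (-7/4, 0, 4)

T1 = [5/13 0 12/13 0; 0 1 0 0; -12/13 0 5/13 0; 0 0 0 1]
T2·T1 = [5/13 0 12/13 0; -48/65 -3/5 4/13 0; 36/65 -4/5 -3/13 0; 0 0 0 1]
det M = 1; M⁻¹ = [5/13 -48/65 36/65 0; 0 -3/5 -4/5 0; 12/13 4/13 -3/13 0; 0 0 0 1]
M⁻¹ · (157/52, 164/65, -123/65)ᵀ = (-7/4, 0, 4)ᵀ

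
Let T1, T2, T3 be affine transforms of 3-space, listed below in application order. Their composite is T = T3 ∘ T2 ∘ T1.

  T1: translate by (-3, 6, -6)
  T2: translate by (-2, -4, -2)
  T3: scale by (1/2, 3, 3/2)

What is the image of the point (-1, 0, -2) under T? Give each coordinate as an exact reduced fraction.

T(p) = (-3, 6, -15)

T1 translate by (-3, 6, -6): (-1, 0, -2) → (-4, 6, -8)
T2 translate by (-2, -4, -2): (-4, 6, -8) → (-6, 2, -10)
T3 scale by (1/2, 3, 3/2): (-6, 2, -10) → (-3, 6, -15)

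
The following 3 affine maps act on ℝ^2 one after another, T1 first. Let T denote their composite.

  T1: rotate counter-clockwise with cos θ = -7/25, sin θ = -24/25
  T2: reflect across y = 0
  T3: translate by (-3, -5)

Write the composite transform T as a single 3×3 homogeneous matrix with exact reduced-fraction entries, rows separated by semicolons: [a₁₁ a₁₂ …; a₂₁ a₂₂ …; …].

T = [-7/25 24/25 -3; 24/25 7/25 -5; 0 0 1]

T1 = [-7/25 24/25 0; -24/25 -7/25 0; 0 0 1]
T2·T1 = [-7/25 24/25 0; 24/25 7/25 0; 0 0 1]
T3·…·T1 = [-7/25 24/25 -3; 24/25 7/25 -5; 0 0 1]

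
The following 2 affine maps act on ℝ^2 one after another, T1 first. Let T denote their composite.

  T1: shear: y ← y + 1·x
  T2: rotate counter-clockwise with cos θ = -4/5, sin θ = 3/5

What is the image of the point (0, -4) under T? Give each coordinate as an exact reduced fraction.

T(p) = (12/5, 16/5)

T1 shear: y ← y + 1·x: (0, -4) → (0, -4)
T2 rotate counter-clockwise with cos θ = -4/5, sin θ = 3/5: (0, -4) → (12/5, 16/5)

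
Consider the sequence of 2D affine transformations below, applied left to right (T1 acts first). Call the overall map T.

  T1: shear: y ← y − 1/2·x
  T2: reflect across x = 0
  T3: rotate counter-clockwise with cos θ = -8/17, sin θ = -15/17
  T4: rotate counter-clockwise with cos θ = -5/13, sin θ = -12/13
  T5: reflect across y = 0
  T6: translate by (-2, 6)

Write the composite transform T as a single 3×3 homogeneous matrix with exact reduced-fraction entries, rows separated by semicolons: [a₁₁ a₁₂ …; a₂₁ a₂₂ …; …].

T1 = [1 0 0; -1/2 1 0; 0 0 1]
T2·T1 = [-1 0 0; -1/2 1 0; 0 0 1]
T3·…·T1 = [1/34 15/17 0; 19/17 -8/17 0; 0 0 1]
T4·…·T1 = [451/442 -171/221 0; -101/221 -140/221 0; 0 0 1]
T5·…·T1 = [451/442 -171/221 0; 101/221 140/221 0; 0 0 1]
T6·…·T1 = [451/442 -171/221 -2; 101/221 140/221 6; 0 0 1]

T = [451/442 -171/221 -2; 101/221 140/221 6; 0 0 1]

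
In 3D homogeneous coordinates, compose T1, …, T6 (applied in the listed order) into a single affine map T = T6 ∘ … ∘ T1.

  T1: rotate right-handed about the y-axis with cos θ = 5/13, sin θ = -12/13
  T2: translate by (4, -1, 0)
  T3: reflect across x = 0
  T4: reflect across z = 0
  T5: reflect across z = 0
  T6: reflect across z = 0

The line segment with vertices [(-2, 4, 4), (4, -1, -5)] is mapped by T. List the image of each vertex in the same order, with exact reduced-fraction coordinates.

T1 rotate right-handed about the y-axis with cos θ = 5/13, sin θ = -12/13: (-2, 4, 4) → (-58/13, 4, -4/13); (4, -1, -5) → (80/13, -1, 23/13)
T2 translate by (4, -1, 0): (-58/13, 4, -4/13) → (-6/13, 3, -4/13); (80/13, -1, 23/13) → (132/13, -2, 23/13)
T3 reflect across x = 0: (-6/13, 3, -4/13) → (6/13, 3, -4/13); (132/13, -2, 23/13) → (-132/13, -2, 23/13)
T4 reflect across z = 0: (6/13, 3, -4/13) → (6/13, 3, 4/13); (-132/13, -2, 23/13) → (-132/13, -2, -23/13)
T5 reflect across z = 0: (6/13, 3, 4/13) → (6/13, 3, -4/13); (-132/13, -2, -23/13) → (-132/13, -2, 23/13)
T6 reflect across z = 0: (6/13, 3, -4/13) → (6/13, 3, 4/13); (-132/13, -2, 23/13) → (-132/13, -2, -23/13)

image vertices: (6/13, 3, 4/13), (-132/13, -2, -23/13)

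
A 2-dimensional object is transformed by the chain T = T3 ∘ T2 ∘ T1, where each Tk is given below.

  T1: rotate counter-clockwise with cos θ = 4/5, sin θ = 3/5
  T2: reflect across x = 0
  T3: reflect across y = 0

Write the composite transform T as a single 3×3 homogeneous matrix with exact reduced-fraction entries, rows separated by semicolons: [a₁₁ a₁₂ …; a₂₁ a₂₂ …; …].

T = [-4/5 3/5 0; -3/5 -4/5 0; 0 0 1]

T1 = [4/5 -3/5 0; 3/5 4/5 0; 0 0 1]
T2·T1 = [-4/5 3/5 0; 3/5 4/5 0; 0 0 1]
T3·…·T1 = [-4/5 3/5 0; -3/5 -4/5 0; 0 0 1]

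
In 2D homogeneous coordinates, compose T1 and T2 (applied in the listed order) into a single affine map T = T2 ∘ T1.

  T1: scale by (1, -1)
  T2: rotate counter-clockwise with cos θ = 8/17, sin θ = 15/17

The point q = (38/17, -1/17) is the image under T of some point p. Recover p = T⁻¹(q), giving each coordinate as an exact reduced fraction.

p = (1, 2)

T1 = [1 0 0; 0 -1 0; 0 0 1]
T2·T1 = [8/17 15/17 0; 15/17 -8/17 0; 0 0 1]
det M = -1; M⁻¹ = [8/17 15/17 0; 15/17 -8/17 0; 0 0 1]
M⁻¹ · (38/17, -1/17)ᵀ = (1, 2)ᵀ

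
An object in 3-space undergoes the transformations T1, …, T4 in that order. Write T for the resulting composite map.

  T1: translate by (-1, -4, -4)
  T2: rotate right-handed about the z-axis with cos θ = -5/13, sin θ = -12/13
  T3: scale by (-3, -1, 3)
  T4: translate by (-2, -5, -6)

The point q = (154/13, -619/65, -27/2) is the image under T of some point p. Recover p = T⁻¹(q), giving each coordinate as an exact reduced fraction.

p = (-7/5, -2, 3/2)

T1 = [1 0 0 -1; 0 1 0 -4; 0 0 1 -4; 0 0 0 1]
T2·T1 = [-5/13 12/13 0 -43/13; -12/13 -5/13 0 32/13; 0 0 1 -4; 0 0 0 1]
T3·…·T1 = [15/13 -36/13 0 129/13; 12/13 5/13 0 -32/13; 0 0 3 -12; 0 0 0 1]
T4·…·T1 = [15/13 -36/13 0 103/13; 12/13 5/13 0 -97/13; 0 0 3 -18; 0 0 0 1]
det M = 9; M⁻¹ = [5/39 12/13 0 229/39; -4/13 5/13 0 69/13; 0 0 1/3 6; 0 0 0 1]
M⁻¹ · (154/13, -619/65, -27/2)ᵀ = (-7/5, -2, 3/2)ᵀ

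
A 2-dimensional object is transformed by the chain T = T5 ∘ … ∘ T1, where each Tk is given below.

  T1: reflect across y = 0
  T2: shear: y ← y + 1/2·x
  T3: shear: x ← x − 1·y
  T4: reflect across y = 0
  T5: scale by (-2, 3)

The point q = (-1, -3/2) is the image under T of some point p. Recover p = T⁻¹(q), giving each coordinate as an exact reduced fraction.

T1 = [1 0 0; 0 -1 0; 0 0 1]
T2·T1 = [1 0 0; 1/2 -1 0; 0 0 1]
T3·…·T1 = [1/2 1 0; 1/2 -1 0; 0 0 1]
T4·…·T1 = [1/2 1 0; -1/2 1 0; 0 0 1]
T5·…·T1 = [-1 -2 0; -3/2 3 0; 0 0 1]
det M = -6; M⁻¹ = [-1/2 -1/3 0; -1/4 1/6 0; 0 0 1]
M⁻¹ · (-1, -3/2)ᵀ = (1, 0)ᵀ

p = (1, 0)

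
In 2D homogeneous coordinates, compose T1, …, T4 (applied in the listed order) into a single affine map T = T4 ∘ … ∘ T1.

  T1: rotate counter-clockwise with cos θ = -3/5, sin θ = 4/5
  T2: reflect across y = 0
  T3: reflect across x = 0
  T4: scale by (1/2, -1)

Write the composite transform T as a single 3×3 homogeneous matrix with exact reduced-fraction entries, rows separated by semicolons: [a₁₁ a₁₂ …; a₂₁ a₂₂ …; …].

T = [3/10 2/5 0; 4/5 -3/5 0; 0 0 1]

T1 = [-3/5 -4/5 0; 4/5 -3/5 0; 0 0 1]
T2·T1 = [-3/5 -4/5 0; -4/5 3/5 0; 0 0 1]
T3·…·T1 = [3/5 4/5 0; -4/5 3/5 0; 0 0 1]
T4·…·T1 = [3/10 2/5 0; 4/5 -3/5 0; 0 0 1]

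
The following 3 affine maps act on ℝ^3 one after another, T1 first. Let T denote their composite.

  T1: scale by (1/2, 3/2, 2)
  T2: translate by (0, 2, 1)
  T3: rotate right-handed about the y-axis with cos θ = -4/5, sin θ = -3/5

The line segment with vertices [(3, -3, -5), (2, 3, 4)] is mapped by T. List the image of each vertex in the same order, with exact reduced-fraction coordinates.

T1 scale by (1/2, 3/2, 2): (3, -3, -5) → (3/2, -9/2, -10); (2, 3, 4) → (1, 9/2, 8)
T2 translate by (0, 2, 1): (3/2, -9/2, -10) → (3/2, -5/2, -9); (1, 9/2, 8) → (1, 13/2, 9)
T3 rotate right-handed about the y-axis with cos θ = -4/5, sin θ = -3/5: (3/2, -5/2, -9) → (21/5, -5/2, 81/10); (1, 13/2, 9) → (-31/5, 13/2, -33/5)

image vertices: (21/5, -5/2, 81/10), (-31/5, 13/2, -33/5)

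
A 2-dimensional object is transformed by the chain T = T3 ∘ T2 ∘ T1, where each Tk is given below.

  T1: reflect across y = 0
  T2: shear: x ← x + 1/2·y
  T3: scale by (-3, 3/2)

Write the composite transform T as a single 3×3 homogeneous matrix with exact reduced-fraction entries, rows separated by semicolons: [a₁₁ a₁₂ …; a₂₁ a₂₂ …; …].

T = [-3 3/2 0; 0 -3/2 0; 0 0 1]

T1 = [1 0 0; 0 -1 0; 0 0 1]
T2·T1 = [1 -1/2 0; 0 -1 0; 0 0 1]
T3·…·T1 = [-3 3/2 0; 0 -3/2 0; 0 0 1]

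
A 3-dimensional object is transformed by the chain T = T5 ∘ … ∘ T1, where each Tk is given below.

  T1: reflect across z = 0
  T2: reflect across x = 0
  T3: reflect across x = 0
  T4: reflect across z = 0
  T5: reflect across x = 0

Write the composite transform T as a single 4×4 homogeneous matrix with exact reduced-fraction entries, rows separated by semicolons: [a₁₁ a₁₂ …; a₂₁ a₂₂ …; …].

T1 = [1 0 0 0; 0 1 0 0; 0 0 -1 0; 0 0 0 1]
T2·T1 = [-1 0 0 0; 0 1 0 0; 0 0 -1 0; 0 0 0 1]
T3·…·T1 = [1 0 0 0; 0 1 0 0; 0 0 -1 0; 0 0 0 1]
T4·…·T1 = [1 0 0 0; 0 1 0 0; 0 0 1 0; 0 0 0 1]
T5·…·T1 = [-1 0 0 0; 0 1 0 0; 0 0 1 0; 0 0 0 1]

T = [-1 0 0 0; 0 1 0 0; 0 0 1 0; 0 0 0 1]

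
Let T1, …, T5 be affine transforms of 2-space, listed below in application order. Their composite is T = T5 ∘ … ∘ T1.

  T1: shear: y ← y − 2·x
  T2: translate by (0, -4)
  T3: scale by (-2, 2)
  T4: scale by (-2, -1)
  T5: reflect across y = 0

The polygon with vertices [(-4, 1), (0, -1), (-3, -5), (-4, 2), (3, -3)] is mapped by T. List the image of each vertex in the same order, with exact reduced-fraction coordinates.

T1 shear: y ← y − 2·x: (-4, 1) → (-4, 9); (0, -1) → (0, -1); (-3, -5) → (-3, 1); (-4, 2) → (-4, 10); (3, -3) → (3, -9)
T2 translate by (0, -4): (-4, 9) → (-4, 5); (0, -1) → (0, -5); (-3, 1) → (-3, -3); (-4, 10) → (-4, 6); (3, -9) → (3, -13)
T3 scale by (-2, 2): (-4, 5) → (8, 10); (0, -5) → (0, -10); (-3, -3) → (6, -6); (-4, 6) → (8, 12); (3, -13) → (-6, -26)
T4 scale by (-2, -1): (8, 10) → (-16, -10); (0, -10) → (0, 10); (6, -6) → (-12, 6); (8, 12) → (-16, -12); (-6, -26) → (12, 26)
T5 reflect across y = 0: (-16, -10) → (-16, 10); (0, 10) → (0, -10); (-12, 6) → (-12, -6); (-16, -12) → (-16, 12); (12, 26) → (12, -26)

image vertices: (-16, 10), (0, -10), (-12, -6), (-16, 12), (12, -26)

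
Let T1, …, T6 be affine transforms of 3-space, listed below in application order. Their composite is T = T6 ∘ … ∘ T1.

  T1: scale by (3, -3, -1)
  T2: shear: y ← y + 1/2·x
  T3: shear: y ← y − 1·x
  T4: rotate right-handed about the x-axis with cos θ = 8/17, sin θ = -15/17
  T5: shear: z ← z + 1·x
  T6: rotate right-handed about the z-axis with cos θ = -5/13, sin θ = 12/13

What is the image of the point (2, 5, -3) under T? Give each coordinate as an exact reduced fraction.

T1 scale by (3, -3, -1): (2, 5, -3) → (6, -15, 3)
T2 shear: y ← y + 1/2·x: (6, -15, 3) → (6, -12, 3)
T3 shear: y ← y − 1·x: (6, -12, 3) → (6, -18, 3)
T4 rotate right-handed about the x-axis with cos θ = 8/17, sin θ = -15/17: (6, -18, 3) → (6, -99/17, 294/17)
T5 shear: z ← z + 1·x: (6, -99/17, 294/17) → (6, -99/17, 396/17)
T6 rotate right-handed about the z-axis with cos θ = -5/13, sin θ = 12/13: (6, -99/17, 396/17) → (678/221, 1719/221, 396/17)

T(p) = (678/221, 1719/221, 396/17)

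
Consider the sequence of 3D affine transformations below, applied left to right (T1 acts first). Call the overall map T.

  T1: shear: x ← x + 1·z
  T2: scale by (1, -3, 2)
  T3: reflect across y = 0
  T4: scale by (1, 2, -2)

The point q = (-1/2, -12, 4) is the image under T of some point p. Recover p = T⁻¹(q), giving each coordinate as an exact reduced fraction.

T1 = [1 0 1 0; 0 1 0 0; 0 0 1 0; 0 0 0 1]
T2·T1 = [1 0 1 0; 0 -3 0 0; 0 0 2 0; 0 0 0 1]
T3·…·T1 = [1 0 1 0; 0 3 0 0; 0 0 2 0; 0 0 0 1]
T4·…·T1 = [1 0 1 0; 0 6 0 0; 0 0 -4 0; 0 0 0 1]
det M = -24; M⁻¹ = [1 0 1/4 0; 0 1/6 0 0; 0 0 -1/4 0; 0 0 0 1]
M⁻¹ · (-1/2, -12, 4)ᵀ = (1/2, -2, -1)ᵀ

p = (1/2, -2, -1)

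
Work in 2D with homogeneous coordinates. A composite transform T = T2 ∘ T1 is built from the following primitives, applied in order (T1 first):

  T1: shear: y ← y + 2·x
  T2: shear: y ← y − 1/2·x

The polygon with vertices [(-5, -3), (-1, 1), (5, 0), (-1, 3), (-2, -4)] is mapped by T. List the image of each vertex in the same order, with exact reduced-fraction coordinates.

image vertices: (-5, -21/2), (-1, -1/2), (5, 15/2), (-1, 3/2), (-2, -7)

T1 shear: y ← y + 2·x: (-5, -3) → (-5, -13); (-1, 1) → (-1, -1); (5, 0) → (5, 10); (-1, 3) → (-1, 1); (-2, -4) → (-2, -8)
T2 shear: y ← y − 1/2·x: (-5, -13) → (-5, -21/2); (-1, -1) → (-1, -1/2); (5, 10) → (5, 15/2); (-1, 1) → (-1, 3/2); (-2, -8) → (-2, -7)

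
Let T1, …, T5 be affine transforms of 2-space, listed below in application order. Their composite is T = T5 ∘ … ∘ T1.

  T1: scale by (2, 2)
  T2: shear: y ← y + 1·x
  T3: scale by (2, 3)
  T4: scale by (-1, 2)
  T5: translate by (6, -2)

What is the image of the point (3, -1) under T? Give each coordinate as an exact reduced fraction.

T1 scale by (2, 2): (3, -1) → (6, -2)
T2 shear: y ← y + 1·x: (6, -2) → (6, 4)
T3 scale by (2, 3): (6, 4) → (12, 12)
T4 scale by (-1, 2): (12, 12) → (-12, 24)
T5 translate by (6, -2): (-12, 24) → (-6, 22)

T(p) = (-6, 22)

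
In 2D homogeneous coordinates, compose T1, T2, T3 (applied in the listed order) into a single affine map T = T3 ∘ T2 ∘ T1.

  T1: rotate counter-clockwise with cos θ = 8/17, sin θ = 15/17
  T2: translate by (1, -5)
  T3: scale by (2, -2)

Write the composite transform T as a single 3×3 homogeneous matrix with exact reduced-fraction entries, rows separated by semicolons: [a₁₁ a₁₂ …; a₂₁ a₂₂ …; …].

T = [16/17 -30/17 2; -30/17 -16/17 10; 0 0 1]

T1 = [8/17 -15/17 0; 15/17 8/17 0; 0 0 1]
T2·T1 = [8/17 -15/17 1; 15/17 8/17 -5; 0 0 1]
T3·…·T1 = [16/17 -30/17 2; -30/17 -16/17 10; 0 0 1]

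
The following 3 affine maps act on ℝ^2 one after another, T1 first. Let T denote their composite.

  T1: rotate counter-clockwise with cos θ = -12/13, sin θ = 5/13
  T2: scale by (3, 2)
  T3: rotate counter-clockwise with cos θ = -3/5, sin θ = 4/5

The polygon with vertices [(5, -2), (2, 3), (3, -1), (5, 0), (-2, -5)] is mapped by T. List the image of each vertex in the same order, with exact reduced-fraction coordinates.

image vertices: (58/65, -894/65), (43/5, -24/5), (63/65, -534/65), (68/13, -174/13), (-841/65, 288/65)

T1 rotate counter-clockwise with cos θ = -12/13, sin θ = 5/13: (5, -2) → (-50/13, 49/13); (2, 3) → (-3, -2); (3, -1) → (-31/13, 27/13); (5, 0) → (-60/13, 25/13); (-2, -5) → (49/13, 50/13)
T2 scale by (3, 2): (-50/13, 49/13) → (-150/13, 98/13); (-3, -2) → (-9, -4); (-31/13, 27/13) → (-93/13, 54/13); (-60/13, 25/13) → (-180/13, 50/13); (49/13, 50/13) → (147/13, 100/13)
T3 rotate counter-clockwise with cos θ = -3/5, sin θ = 4/5: (-150/13, 98/13) → (58/65, -894/65); (-9, -4) → (43/5, -24/5); (-93/13, 54/13) → (63/65, -534/65); (-180/13, 50/13) → (68/13, -174/13); (147/13, 100/13) → (-841/65, 288/65)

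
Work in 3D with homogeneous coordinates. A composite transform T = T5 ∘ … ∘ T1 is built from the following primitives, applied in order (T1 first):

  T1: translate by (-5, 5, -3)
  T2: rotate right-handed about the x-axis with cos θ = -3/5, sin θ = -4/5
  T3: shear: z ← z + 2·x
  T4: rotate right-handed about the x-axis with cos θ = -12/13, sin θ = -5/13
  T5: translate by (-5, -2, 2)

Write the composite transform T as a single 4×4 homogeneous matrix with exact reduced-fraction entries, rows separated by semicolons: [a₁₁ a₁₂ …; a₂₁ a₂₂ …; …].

T = [1 0 0 -10; 10/13 16/65 -63/65 -111/65; -24/13 63/65 16/65 997/65; 0 0 0 1]

T1 = [1 0 0 -5; 0 1 0 5; 0 0 1 -3; 0 0 0 1]
T2·T1 = [1 0 0 -5; 0 -3/5 4/5 -27/5; 0 -4/5 -3/5 -11/5; 0 0 0 1]
T3·…·T1 = [1 0 0 -5; 0 -3/5 4/5 -27/5; 2 -4/5 -3/5 -61/5; 0 0 0 1]
T4·…·T1 = [1 0 0 -5; 10/13 16/65 -63/65 19/65; -24/13 63/65 16/65 867/65; 0 0 0 1]
T5·…·T1 = [1 0 0 -10; 10/13 16/65 -63/65 -111/65; -24/13 63/65 16/65 997/65; 0 0 0 1]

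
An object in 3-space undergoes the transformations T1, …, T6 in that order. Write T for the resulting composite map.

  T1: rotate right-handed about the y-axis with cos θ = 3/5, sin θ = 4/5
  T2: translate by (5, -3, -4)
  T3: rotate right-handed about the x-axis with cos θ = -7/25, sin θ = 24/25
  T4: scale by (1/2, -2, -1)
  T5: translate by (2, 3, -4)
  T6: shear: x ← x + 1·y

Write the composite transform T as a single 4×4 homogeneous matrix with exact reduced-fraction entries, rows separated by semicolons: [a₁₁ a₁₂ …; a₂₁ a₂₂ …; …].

T = [-309/250 14/25 194/125 -93/50; -192/125 14/25 144/125 -159/25; -28/125 -24/25 21/125 -56/25; 0 0 0 1]

T1 = [3/5 0 4/5 0; 0 1 0 0; -4/5 0 3/5 0; 0 0 0 1]
T2·T1 = [3/5 0 4/5 5; 0 1 0 -3; -4/5 0 3/5 -4; 0 0 0 1]
T3·…·T1 = [3/5 0 4/5 5; 96/125 -7/25 -72/125 117/25; 28/125 24/25 -21/125 -44/25; 0 0 0 1]
T4·…·T1 = [3/10 0 2/5 5/2; -192/125 14/25 144/125 -234/25; -28/125 -24/25 21/125 44/25; 0 0 0 1]
T5·…·T1 = [3/10 0 2/5 9/2; -192/125 14/25 144/125 -159/25; -28/125 -24/25 21/125 -56/25; 0 0 0 1]
T6·…·T1 = [-309/250 14/25 194/125 -93/50; -192/125 14/25 144/125 -159/25; -28/125 -24/25 21/125 -56/25; 0 0 0 1]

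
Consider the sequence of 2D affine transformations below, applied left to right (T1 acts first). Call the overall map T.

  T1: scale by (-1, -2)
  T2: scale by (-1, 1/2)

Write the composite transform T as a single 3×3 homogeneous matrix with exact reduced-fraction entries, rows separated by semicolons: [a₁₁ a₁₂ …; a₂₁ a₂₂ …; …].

T = [1 0 0; 0 -1 0; 0 0 1]

T1 = [-1 0 0; 0 -2 0; 0 0 1]
T2·T1 = [1 0 0; 0 -1 0; 0 0 1]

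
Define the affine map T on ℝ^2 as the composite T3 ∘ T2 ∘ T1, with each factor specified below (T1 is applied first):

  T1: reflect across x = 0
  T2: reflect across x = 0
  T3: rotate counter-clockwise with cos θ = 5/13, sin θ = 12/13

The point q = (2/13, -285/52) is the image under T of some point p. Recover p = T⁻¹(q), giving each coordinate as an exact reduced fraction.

p = (-5, -9/4)

T1 = [-1 0 0; 0 1 0; 0 0 1]
T2·T1 = [1 0 0; 0 1 0; 0 0 1]
T3·…·T1 = [5/13 -12/13 0; 12/13 5/13 0; 0 0 1]
det M = 1; M⁻¹ = [5/13 12/13 0; -12/13 5/13 0; 0 0 1]
M⁻¹ · (2/13, -285/52)ᵀ = (-5, -9/4)ᵀ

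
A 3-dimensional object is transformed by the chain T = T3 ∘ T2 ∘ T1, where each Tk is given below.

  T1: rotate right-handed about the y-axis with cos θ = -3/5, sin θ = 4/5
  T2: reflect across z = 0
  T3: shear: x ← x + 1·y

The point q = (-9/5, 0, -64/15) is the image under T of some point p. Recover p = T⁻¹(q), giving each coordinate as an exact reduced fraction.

T1 = [-3/5 0 4/5 0; 0 1 0 0; -4/5 0 -3/5 0; 0 0 0 1]
T2·T1 = [-3/5 0 4/5 0; 0 1 0 0; 4/5 0 3/5 0; 0 0 0 1]
T3·…·T1 = [-3/5 1 4/5 0; 0 1 0 0; 4/5 0 3/5 0; 0 0 0 1]
det M = -1; M⁻¹ = [-3/5 3/5 4/5 0; 0 1 0 0; 4/5 -4/5 3/5 0; 0 0 0 1]
M⁻¹ · (-9/5, 0, -64/15)ᵀ = (-7/3, 0, -4)ᵀ

p = (-7/3, 0, -4)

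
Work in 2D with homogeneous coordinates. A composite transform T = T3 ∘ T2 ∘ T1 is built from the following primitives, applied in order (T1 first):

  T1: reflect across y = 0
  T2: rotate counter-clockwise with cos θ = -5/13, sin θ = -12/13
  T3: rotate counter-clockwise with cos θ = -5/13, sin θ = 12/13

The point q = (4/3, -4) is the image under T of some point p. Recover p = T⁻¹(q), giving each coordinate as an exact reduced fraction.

T1 = [1 0 0; 0 -1 0; 0 0 1]
T2·T1 = [-5/13 -12/13 0; -12/13 5/13 0; 0 0 1]
T3·…·T1 = [1 0 0; 0 -1 0; 0 0 1]
det M = -1; M⁻¹ = [1 0 0; 0 -1 0; 0 0 1]
M⁻¹ · (4/3, -4)ᵀ = (4/3, 4)ᵀ

p = (4/3, 4)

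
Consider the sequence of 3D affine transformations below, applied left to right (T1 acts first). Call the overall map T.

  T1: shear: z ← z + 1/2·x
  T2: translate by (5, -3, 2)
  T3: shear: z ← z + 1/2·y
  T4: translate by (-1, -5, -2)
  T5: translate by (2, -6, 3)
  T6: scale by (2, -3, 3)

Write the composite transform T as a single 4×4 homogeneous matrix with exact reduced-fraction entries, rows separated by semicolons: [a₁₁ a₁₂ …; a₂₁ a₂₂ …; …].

T = [2 0 0 12; 0 -3 0 42; 3/2 3/2 3 9/2; 0 0 0 1]

T1 = [1 0 0 0; 0 1 0 0; 1/2 0 1 0; 0 0 0 1]
T2·T1 = [1 0 0 5; 0 1 0 -3; 1/2 0 1 2; 0 0 0 1]
T3·…·T1 = [1 0 0 5; 0 1 0 -3; 1/2 1/2 1 1/2; 0 0 0 1]
T4·…·T1 = [1 0 0 4; 0 1 0 -8; 1/2 1/2 1 -3/2; 0 0 0 1]
T5·…·T1 = [1 0 0 6; 0 1 0 -14; 1/2 1/2 1 3/2; 0 0 0 1]
T6·…·T1 = [2 0 0 12; 0 -3 0 42; 3/2 3/2 3 9/2; 0 0 0 1]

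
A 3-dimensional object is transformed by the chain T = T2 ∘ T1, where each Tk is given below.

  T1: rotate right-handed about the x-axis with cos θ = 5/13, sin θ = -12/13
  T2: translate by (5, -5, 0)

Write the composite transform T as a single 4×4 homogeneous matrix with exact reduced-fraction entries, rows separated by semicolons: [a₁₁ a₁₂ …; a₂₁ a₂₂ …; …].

T = [1 0 0 5; 0 5/13 12/13 -5; 0 -12/13 5/13 0; 0 0 0 1]

T1 = [1 0 0 0; 0 5/13 12/13 0; 0 -12/13 5/13 0; 0 0 0 1]
T2·T1 = [1 0 0 5; 0 5/13 12/13 -5; 0 -12/13 5/13 0; 0 0 0 1]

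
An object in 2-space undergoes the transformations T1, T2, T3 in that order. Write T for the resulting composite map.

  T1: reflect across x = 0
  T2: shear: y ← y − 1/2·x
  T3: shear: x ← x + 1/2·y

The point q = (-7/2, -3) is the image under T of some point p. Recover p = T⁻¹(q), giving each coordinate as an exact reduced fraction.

T1 = [-1 0 0; 0 1 0; 0 0 1]
T2·T1 = [-1 0 0; 1/2 1 0; 0 0 1]
T3·…·T1 = [-3/4 1/2 0; 1/2 1 0; 0 0 1]
det M = -1; M⁻¹ = [-1 1/2 0; 1/2 3/4 0; 0 0 1]
M⁻¹ · (-7/2, -3)ᵀ = (2, -4)ᵀ

p = (2, -4)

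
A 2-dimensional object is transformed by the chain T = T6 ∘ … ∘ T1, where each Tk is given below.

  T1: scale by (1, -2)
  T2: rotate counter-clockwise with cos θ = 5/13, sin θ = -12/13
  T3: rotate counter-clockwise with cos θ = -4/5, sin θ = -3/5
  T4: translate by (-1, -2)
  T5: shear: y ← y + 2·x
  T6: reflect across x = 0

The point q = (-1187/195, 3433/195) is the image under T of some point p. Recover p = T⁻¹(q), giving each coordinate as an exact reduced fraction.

T1 = [1 0 0; 0 -2 0; 0 0 1]
T2·T1 = [5/13 -24/13 0; -12/13 -10/13 0; 0 0 1]
T3·…·T1 = [-56/65 66/65 0; 33/65 112/65 0; 0 0 1]
T4·…·T1 = [-56/65 66/65 -1; 33/65 112/65 -2; 0 0 1]
T5·…·T1 = [-56/65 66/65 -1; -79/65 244/65 -4; 0 0 1]
T6·…·T1 = [56/65 -66/65 1; -79/65 244/65 -4; 0 0 1]
det M = 2; M⁻¹ = [122/65 33/65 2/13; 79/130 28/65 29/26; 0 0 1]
M⁻¹ · (-1187/195, 3433/195)ᵀ = (-7/3, 5)ᵀ

p = (-7/3, 5)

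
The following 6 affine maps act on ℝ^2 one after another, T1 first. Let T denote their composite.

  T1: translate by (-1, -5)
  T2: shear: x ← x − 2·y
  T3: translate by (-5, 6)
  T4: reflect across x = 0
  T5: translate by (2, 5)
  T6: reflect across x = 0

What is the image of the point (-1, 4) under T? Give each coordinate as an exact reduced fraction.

T1 translate by (-1, -5): (-1, 4) → (-2, -1)
T2 shear: x ← x − 2·y: (-2, -1) → (0, -1)
T3 translate by (-5, 6): (0, -1) → (-5, 5)
T4 reflect across x = 0: (-5, 5) → (5, 5)
T5 translate by (2, 5): (5, 5) → (7, 10)
T6 reflect across x = 0: (7, 10) → (-7, 10)

T(p) = (-7, 10)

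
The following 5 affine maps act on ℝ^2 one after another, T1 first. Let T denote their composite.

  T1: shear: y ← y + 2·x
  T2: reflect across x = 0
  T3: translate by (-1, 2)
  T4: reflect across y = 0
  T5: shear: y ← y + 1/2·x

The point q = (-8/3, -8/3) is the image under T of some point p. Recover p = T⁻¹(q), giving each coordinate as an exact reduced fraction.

p = (5/3, -4)

T1 = [1 0 0; 2 1 0; 0 0 1]
T2·T1 = [-1 0 0; 2 1 0; 0 0 1]
T3·…·T1 = [-1 0 -1; 2 1 2; 0 0 1]
T4·…·T1 = [-1 0 -1; -2 -1 -2; 0 0 1]
T5·…·T1 = [-1 0 -1; -5/2 -1 -5/2; 0 0 1]
det M = 1; M⁻¹ = [-1 0 -1; 5/2 -1 0; 0 0 1]
M⁻¹ · (-8/3, -8/3)ᵀ = (5/3, -4)ᵀ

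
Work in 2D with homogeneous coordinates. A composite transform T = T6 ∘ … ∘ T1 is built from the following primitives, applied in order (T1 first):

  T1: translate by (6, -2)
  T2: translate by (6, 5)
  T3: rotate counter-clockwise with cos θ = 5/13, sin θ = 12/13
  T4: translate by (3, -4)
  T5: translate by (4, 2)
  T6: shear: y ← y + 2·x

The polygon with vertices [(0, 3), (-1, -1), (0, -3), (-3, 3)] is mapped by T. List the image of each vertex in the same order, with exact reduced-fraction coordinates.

image vertices: (79/13, 306/13), (122/13, 360/13), (151/13, 420/13), (64/13, 240/13)

T1 translate by (6, -2): (0, 3) → (6, 1); (-1, -1) → (5, -3); (0, -3) → (6, -5); (-3, 3) → (3, 1)
T2 translate by (6, 5): (6, 1) → (12, 6); (5, -3) → (11, 2); (6, -5) → (12, 0); (3, 1) → (9, 6)
T3 rotate counter-clockwise with cos θ = 5/13, sin θ = 12/13: (12, 6) → (-12/13, 174/13); (11, 2) → (31/13, 142/13); (12, 0) → (60/13, 144/13); (9, 6) → (-27/13, 138/13)
T4 translate by (3, -4): (-12/13, 174/13) → (27/13, 122/13); (31/13, 142/13) → (70/13, 90/13); (60/13, 144/13) → (99/13, 92/13); (-27/13, 138/13) → (12/13, 86/13)
T5 translate by (4, 2): (27/13, 122/13) → (79/13, 148/13); (70/13, 90/13) → (122/13, 116/13); (99/13, 92/13) → (151/13, 118/13); (12/13, 86/13) → (64/13, 112/13)
T6 shear: y ← y + 2·x: (79/13, 148/13) → (79/13, 306/13); (122/13, 116/13) → (122/13, 360/13); (151/13, 118/13) → (151/13, 420/13); (64/13, 112/13) → (64/13, 240/13)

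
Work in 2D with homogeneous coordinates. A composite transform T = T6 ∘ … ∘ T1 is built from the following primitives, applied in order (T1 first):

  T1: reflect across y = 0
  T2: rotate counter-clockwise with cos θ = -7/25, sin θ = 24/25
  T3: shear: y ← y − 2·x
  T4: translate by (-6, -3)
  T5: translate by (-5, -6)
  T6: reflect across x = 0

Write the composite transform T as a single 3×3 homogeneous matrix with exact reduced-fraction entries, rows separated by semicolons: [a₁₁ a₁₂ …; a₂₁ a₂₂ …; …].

T1 = [1 0 0; 0 -1 0; 0 0 1]
T2·T1 = [-7/25 24/25 0; 24/25 7/25 0; 0 0 1]
T3·…·T1 = [-7/25 24/25 0; 38/25 -41/25 0; 0 0 1]
T4·…·T1 = [-7/25 24/25 -6; 38/25 -41/25 -3; 0 0 1]
T5·…·T1 = [-7/25 24/25 -11; 38/25 -41/25 -9; 0 0 1]
T6·…·T1 = [7/25 -24/25 11; 38/25 -41/25 -9; 0 0 1]

T = [7/25 -24/25 11; 38/25 -41/25 -9; 0 0 1]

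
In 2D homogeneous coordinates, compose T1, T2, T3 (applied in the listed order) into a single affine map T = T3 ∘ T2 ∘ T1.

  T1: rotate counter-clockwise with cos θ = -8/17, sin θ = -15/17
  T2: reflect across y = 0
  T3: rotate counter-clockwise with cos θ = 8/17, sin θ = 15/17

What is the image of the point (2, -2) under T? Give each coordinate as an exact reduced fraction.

T(p) = (-2, -2)

T1 rotate counter-clockwise with cos θ = -8/17, sin θ = -15/17: (2, -2) → (-46/17, -14/17)
T2 reflect across y = 0: (-46/17, -14/17) → (-46/17, 14/17)
T3 rotate counter-clockwise with cos θ = 8/17, sin θ = 15/17: (-46/17, 14/17) → (-2, -2)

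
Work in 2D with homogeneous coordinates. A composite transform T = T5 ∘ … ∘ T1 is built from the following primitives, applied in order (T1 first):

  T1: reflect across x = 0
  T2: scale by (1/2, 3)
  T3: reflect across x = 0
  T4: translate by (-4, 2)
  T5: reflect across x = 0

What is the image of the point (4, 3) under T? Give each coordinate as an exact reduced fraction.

T1 reflect across x = 0: (4, 3) → (-4, 3)
T2 scale by (1/2, 3): (-4, 3) → (-2, 9)
T3 reflect across x = 0: (-2, 9) → (2, 9)
T4 translate by (-4, 2): (2, 9) → (-2, 11)
T5 reflect across x = 0: (-2, 11) → (2, 11)

T(p) = (2, 11)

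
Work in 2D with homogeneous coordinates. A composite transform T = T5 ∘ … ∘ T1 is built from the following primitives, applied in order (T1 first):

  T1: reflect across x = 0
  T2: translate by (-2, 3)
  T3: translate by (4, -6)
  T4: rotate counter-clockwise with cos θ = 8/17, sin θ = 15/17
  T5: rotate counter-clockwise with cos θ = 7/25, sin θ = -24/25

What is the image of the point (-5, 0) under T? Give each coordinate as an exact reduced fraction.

T(p) = (2651/425, -1857/425)

T1 reflect across x = 0: (-5, 0) → (5, 0)
T2 translate by (-2, 3): (5, 0) → (3, 3)
T3 translate by (4, -6): (3, 3) → (7, -3)
T4 rotate counter-clockwise with cos θ = 8/17, sin θ = 15/17: (7, -3) → (101/17, 81/17)
T5 rotate counter-clockwise with cos θ = 7/25, sin θ = -24/25: (101/17, 81/17) → (2651/425, -1857/425)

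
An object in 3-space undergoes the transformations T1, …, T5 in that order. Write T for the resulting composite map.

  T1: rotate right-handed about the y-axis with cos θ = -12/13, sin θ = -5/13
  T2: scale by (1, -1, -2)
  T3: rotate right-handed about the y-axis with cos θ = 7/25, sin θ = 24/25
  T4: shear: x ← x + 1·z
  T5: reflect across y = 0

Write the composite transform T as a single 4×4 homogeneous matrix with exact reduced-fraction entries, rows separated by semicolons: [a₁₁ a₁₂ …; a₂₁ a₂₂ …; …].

T1 = [-12/13 0 -5/13 0; 0 1 0 0; 5/13 0 -12/13 0; 0 0 0 1]
T2·T1 = [-12/13 0 -5/13 0; 0 -1 0 0; -10/13 0 24/13 0; 0 0 0 1]
T3·…·T1 = [-324/325 0 541/325 0; 0 -1 0 0; 218/325 0 288/325 0; 0 0 0 1]
T4·…·T1 = [-106/325 0 829/325 0; 0 -1 0 0; 218/325 0 288/325 0; 0 0 0 1]
T5·…·T1 = [-106/325 0 829/325 0; 0 1 0 0; 218/325 0 288/325 0; 0 0 0 1]

T = [-106/325 0 829/325 0; 0 1 0 0; 218/325 0 288/325 0; 0 0 0 1]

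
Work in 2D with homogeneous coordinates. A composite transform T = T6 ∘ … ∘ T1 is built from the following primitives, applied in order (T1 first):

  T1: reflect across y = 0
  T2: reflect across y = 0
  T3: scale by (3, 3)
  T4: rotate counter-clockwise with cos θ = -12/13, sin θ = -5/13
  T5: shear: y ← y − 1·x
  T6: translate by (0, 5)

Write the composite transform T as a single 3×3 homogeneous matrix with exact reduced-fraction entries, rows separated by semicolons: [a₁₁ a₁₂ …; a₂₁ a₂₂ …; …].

T = [-36/13 15/13 0; 21/13 -51/13 5; 0 0 1]

T1 = [1 0 0; 0 -1 0; 0 0 1]
T2·T1 = [1 0 0; 0 1 0; 0 0 1]
T3·…·T1 = [3 0 0; 0 3 0; 0 0 1]
T4·…·T1 = [-36/13 15/13 0; -15/13 -36/13 0; 0 0 1]
T5·…·T1 = [-36/13 15/13 0; 21/13 -51/13 0; 0 0 1]
T6·…·T1 = [-36/13 15/13 0; 21/13 -51/13 5; 0 0 1]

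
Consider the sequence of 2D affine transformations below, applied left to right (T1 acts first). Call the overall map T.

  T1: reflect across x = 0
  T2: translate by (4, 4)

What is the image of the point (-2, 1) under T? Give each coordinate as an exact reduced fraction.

T1 reflect across x = 0: (-2, 1) → (2, 1)
T2 translate by (4, 4): (2, 1) → (6, 5)

T(p) = (6, 5)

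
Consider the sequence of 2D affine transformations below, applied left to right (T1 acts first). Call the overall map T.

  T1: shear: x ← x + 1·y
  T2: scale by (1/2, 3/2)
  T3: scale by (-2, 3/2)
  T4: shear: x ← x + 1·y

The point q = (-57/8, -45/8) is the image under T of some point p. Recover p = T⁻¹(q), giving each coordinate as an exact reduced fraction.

p = (4, -5/2)

T1 = [1 1 0; 0 1 0; 0 0 1]
T2·T1 = [1/2 1/2 0; 0 3/2 0; 0 0 1]
T3·…·T1 = [-1 -1 0; 0 9/4 0; 0 0 1]
T4·…·T1 = [-1 5/4 0; 0 9/4 0; 0 0 1]
det M = -9/4; M⁻¹ = [-1 5/9 0; 0 4/9 0; 0 0 1]
M⁻¹ · (-57/8, -45/8)ᵀ = (4, -5/2)ᵀ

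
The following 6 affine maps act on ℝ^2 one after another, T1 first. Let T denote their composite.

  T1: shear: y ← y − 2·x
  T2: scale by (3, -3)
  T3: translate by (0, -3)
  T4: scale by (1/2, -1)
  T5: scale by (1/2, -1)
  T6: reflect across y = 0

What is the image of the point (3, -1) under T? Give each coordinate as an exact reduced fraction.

T1 shear: y ← y − 2·x: (3, -1) → (3, -7)
T2 scale by (3, -3): (3, -7) → (9, 21)
T3 translate by (0, -3): (9, 21) → (9, 18)
T4 scale by (1/2, -1): (9, 18) → (9/2, -18)
T5 scale by (1/2, -1): (9/2, -18) → (9/4, 18)
T6 reflect across y = 0: (9/4, 18) → (9/4, -18)

T(p) = (9/4, -18)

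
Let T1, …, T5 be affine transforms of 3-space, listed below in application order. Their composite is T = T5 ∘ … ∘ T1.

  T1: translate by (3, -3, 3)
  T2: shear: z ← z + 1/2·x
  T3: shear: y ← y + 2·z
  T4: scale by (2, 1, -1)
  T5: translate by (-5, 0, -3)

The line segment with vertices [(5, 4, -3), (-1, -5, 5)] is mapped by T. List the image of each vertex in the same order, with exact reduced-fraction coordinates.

image vertices: (11, 9, -7), (-1, 10, -12)

T1 translate by (3, -3, 3): (5, 4, -3) → (8, 1, 0); (-1, -5, 5) → (2, -8, 8)
T2 shear: z ← z + 1/2·x: (8, 1, 0) → (8, 1, 4); (2, -8, 8) → (2, -8, 9)
T3 shear: y ← y + 2·z: (8, 1, 4) → (8, 9, 4); (2, -8, 9) → (2, 10, 9)
T4 scale by (2, 1, -1): (8, 9, 4) → (16, 9, -4); (2, 10, 9) → (4, 10, -9)
T5 translate by (-5, 0, -3): (16, 9, -4) → (11, 9, -7); (4, 10, -9) → (-1, 10, -12)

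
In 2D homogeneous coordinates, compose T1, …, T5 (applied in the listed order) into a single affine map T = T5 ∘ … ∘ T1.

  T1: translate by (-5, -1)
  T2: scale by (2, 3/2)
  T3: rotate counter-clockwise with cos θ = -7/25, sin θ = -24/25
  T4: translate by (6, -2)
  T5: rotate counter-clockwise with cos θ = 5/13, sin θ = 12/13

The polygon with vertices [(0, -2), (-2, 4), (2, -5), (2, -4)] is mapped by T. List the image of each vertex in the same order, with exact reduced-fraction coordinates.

image vertices: (-2098/325, 4903/650), (-98/25, 853/50), (-2004/325, 497/325), (-1698/325, 1753/650)

T1 translate by (-5, -1): (0, -2) → (-5, -3); (-2, 4) → (-7, 3); (2, -5) → (-3, -6); (2, -4) → (-3, -5)
T2 scale by (2, 3/2): (-5, -3) → (-10, -9/2); (-7, 3) → (-14, 9/2); (-3, -6) → (-6, -9); (-3, -5) → (-6, -15/2)
T3 rotate counter-clockwise with cos θ = -7/25, sin θ = -24/25: (-10, -9/2) → (-38/25, 543/50); (-14, 9/2) → (206/25, 609/50); (-6, -9) → (-174/25, 207/25); (-6, -15/2) → (-138/25, 393/50)
T4 translate by (6, -2): (-38/25, 543/50) → (112/25, 443/50); (206/25, 609/50) → (356/25, 509/50); (-174/25, 207/25) → (-24/25, 157/25); (-138/25, 393/50) → (12/25, 293/50)
T5 rotate counter-clockwise with cos θ = 5/13, sin θ = 12/13: (112/25, 443/50) → (-2098/325, 4903/650); (356/25, 509/50) → (-98/25, 853/50); (-24/25, 157/25) → (-2004/325, 497/325); (12/25, 293/50) → (-1698/325, 1753/650)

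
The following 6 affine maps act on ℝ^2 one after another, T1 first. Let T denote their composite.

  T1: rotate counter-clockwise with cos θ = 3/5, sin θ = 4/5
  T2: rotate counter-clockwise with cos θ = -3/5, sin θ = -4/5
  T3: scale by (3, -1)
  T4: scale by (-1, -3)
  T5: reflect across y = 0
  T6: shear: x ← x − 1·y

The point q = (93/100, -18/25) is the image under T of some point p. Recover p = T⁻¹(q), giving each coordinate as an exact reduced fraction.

T1 = [3/5 -4/5 0; 4/5 3/5 0; 0 0 1]
T2·T1 = [7/25 24/25 0; -24/25 7/25 0; 0 0 1]
T3·…·T1 = [21/25 72/25 0; 24/25 -7/25 0; 0 0 1]
T4·…·T1 = [-21/25 -72/25 0; -72/25 21/25 0; 0 0 1]
T5·…·T1 = [-21/25 -72/25 0; 72/25 -21/25 0; 0 0 1]
T6·…·T1 = [-93/25 -51/25 0; 72/25 -21/25 0; 0 0 1]
det M = 9; M⁻¹ = [-7/75 17/75 0; -8/25 -31/75 0; 0 0 1]
M⁻¹ · (93/100, -18/25)ᵀ = (-1/4, 0)ᵀ

p = (-1/4, 0)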